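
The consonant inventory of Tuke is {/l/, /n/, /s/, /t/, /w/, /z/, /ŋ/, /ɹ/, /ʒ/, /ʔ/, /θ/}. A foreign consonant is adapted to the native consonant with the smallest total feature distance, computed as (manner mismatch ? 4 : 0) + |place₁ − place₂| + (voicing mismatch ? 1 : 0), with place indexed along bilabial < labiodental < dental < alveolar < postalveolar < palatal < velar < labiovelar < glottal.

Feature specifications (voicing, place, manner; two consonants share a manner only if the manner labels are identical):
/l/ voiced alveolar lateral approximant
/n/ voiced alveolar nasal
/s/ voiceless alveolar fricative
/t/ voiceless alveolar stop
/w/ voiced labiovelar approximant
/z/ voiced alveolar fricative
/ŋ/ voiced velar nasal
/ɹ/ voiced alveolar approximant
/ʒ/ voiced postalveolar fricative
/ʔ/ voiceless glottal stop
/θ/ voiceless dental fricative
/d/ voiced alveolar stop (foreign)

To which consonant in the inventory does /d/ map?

/t/ is closest: same manner (stop), place distance 0 (alveolar→alveolar), voicing differs (+1); total 1. Next closest is /l/ at distance 4.

t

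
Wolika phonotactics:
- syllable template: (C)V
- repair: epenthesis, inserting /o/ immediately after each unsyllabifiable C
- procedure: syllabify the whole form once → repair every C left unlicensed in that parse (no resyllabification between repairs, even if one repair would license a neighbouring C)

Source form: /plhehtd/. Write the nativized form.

Under (C)V, the unsyllabifiable consonants are /p/, /l/, /h/, /t/, /d/ (no codas are permitted; onsets are limited to one consonant).
Epenthesis after each stranded consonant: /p/ → /po/, /l/ → /lo/, /h/ → /ho/, /t/ → /to/, /d/ → /do/.

polohehotodo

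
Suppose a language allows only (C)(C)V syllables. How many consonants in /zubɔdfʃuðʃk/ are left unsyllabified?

4

Syllabifying with onset maximization leaves /d/, /ð/, /ʃ/, /k/ stranded (no codas are permitted; onsets may contain at most 2 consonants).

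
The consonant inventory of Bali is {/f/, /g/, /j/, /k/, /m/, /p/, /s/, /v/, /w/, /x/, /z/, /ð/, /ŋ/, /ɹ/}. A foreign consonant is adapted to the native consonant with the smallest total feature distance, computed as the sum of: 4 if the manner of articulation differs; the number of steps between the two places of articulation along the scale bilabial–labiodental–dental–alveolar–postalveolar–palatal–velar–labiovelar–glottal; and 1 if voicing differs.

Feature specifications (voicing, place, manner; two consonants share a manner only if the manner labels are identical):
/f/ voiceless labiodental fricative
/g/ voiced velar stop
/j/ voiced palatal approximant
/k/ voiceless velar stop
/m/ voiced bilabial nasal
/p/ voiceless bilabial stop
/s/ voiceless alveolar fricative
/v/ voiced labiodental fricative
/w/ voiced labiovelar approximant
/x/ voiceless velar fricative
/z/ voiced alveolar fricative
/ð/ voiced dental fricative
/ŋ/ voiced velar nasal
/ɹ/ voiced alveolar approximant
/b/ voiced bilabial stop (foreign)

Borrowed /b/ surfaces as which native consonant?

/p/ is closest: same manner (stop), place distance 0 (bilabial→bilabial), voicing differs (+1); total 1. Next closest is /m/ at distance 4.

p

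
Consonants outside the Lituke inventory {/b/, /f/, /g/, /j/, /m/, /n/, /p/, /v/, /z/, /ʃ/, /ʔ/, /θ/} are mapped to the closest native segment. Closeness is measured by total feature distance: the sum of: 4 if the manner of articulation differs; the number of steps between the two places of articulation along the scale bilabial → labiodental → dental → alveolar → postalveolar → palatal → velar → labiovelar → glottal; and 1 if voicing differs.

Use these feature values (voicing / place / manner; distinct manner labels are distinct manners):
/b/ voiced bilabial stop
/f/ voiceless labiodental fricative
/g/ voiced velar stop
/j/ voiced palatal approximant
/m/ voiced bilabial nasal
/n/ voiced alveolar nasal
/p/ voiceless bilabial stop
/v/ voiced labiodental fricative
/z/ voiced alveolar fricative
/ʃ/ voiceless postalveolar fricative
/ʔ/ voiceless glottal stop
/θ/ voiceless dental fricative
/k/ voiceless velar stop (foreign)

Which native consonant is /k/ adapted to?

g

/g/ is closest: same manner (stop), place distance 0 (velar→velar), voicing differs (+1); total 1. Next closest is /ʔ/ at distance 2.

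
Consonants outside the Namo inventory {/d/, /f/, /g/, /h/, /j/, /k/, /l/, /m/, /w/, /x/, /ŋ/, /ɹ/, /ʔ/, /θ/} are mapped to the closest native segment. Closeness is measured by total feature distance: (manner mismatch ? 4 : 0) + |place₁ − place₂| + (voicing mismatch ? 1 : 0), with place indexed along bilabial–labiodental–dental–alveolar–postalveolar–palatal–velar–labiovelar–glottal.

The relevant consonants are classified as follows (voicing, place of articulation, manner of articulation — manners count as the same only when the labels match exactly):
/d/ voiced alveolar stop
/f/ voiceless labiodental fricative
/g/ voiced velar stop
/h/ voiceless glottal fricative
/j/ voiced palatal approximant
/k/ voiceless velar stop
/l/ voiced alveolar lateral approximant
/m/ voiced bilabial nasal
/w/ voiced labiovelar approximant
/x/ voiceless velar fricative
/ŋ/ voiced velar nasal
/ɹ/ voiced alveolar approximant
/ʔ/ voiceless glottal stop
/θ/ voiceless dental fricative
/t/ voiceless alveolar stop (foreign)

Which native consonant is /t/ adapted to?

/d/ is closest: same manner (stop), place distance 0 (alveolar→alveolar), voicing differs (+1); total 1. Next closest is /k/ at distance 3.

d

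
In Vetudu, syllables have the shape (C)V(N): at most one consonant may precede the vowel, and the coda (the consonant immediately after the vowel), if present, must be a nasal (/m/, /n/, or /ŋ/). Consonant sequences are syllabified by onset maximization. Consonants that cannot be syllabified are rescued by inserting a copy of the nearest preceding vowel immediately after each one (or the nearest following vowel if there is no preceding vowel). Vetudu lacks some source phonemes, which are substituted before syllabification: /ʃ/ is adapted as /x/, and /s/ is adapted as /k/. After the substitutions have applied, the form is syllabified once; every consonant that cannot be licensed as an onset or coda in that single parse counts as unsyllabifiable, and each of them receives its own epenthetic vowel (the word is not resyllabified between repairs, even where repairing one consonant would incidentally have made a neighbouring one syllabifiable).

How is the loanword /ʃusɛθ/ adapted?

Substitution: /ʃ/ → /x/, /s/ → /k/, giving /xukɛθ/.
Syllabifying with onset maximization leaves /θ/ stranded (only a nasal (/m/, /n/, or /ŋ/) is licensed in coda position; onsets are limited to one consonant).
Each unlicensed consonant becomes the onset of a new syllable: /θ/ → /θɛ/.

xukɛθɛ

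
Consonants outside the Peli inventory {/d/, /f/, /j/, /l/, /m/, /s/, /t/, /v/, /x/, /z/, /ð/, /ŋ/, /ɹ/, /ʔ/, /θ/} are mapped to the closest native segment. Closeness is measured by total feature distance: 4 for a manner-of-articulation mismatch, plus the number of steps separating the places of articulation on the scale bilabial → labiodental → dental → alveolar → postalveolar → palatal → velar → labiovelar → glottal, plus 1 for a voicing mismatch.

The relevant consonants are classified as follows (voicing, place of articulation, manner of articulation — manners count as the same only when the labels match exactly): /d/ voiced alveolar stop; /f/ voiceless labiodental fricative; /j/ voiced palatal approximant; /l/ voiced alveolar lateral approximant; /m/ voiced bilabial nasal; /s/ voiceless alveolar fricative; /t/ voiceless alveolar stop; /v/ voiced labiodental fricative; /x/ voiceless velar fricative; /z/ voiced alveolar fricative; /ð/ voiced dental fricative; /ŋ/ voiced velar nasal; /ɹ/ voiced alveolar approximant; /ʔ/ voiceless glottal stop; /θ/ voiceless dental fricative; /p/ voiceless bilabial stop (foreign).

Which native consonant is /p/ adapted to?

/t/ is closest: same manner (stop), place distance 3 (bilabial→alveolar), same voicing; total 3. Next closest is /d/ at distance 4.

t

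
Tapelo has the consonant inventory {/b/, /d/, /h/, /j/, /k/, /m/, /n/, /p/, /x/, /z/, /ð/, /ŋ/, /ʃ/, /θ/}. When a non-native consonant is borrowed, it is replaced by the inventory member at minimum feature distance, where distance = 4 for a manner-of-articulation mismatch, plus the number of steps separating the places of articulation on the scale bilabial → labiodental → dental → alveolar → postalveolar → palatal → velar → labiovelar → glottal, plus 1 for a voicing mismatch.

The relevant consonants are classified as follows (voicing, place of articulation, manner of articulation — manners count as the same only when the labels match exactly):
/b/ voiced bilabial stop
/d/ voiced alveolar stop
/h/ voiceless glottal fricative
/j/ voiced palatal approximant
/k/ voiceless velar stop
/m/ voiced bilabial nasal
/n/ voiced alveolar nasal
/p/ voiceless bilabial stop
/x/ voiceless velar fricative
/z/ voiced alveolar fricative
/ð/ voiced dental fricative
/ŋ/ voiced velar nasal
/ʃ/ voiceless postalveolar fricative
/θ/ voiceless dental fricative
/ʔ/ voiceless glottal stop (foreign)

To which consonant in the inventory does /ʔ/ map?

k

/k/ is closest: same manner (stop), place distance 2 (glottal→velar), same voicing; total 2. Next closest is /h/ at distance 4.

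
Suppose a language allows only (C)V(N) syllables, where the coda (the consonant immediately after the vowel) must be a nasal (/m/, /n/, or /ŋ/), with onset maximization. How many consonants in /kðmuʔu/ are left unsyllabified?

The consonants /k/, /ð/ cannot be parsed into a legal (C)V(N) syllable (only a nasal (/m/, /n/, or /ŋ/) is licensed in coda position; onsets are limited to one consonant).

2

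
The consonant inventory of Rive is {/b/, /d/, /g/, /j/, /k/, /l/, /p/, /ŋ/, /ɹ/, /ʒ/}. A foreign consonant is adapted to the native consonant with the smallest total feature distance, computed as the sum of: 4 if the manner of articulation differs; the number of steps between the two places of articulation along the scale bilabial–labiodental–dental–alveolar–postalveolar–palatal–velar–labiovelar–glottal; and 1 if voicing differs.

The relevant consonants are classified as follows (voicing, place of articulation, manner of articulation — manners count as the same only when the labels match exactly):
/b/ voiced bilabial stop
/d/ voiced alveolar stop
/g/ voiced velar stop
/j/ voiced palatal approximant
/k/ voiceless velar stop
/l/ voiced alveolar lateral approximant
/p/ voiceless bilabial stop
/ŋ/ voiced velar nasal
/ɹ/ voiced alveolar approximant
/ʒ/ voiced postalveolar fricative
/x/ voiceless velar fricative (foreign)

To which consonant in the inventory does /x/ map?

/ʒ/ is closest: same manner (fricative), place distance 2 (velar→postalveolar), voicing differs (+1); total 3. Next closest is /k/ at distance 4.

ʒ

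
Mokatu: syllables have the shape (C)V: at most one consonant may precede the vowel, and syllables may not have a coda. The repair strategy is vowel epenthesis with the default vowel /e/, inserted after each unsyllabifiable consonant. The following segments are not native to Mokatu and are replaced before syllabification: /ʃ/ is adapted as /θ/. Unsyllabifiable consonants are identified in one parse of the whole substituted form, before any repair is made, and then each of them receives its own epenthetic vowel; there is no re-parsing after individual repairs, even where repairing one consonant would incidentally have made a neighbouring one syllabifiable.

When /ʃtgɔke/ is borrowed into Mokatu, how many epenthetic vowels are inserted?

After substitution the input is /θtgɔke/.
The unsyllabifiable consonants are /θ/, /t/; each receives one epenthetic vowel.

2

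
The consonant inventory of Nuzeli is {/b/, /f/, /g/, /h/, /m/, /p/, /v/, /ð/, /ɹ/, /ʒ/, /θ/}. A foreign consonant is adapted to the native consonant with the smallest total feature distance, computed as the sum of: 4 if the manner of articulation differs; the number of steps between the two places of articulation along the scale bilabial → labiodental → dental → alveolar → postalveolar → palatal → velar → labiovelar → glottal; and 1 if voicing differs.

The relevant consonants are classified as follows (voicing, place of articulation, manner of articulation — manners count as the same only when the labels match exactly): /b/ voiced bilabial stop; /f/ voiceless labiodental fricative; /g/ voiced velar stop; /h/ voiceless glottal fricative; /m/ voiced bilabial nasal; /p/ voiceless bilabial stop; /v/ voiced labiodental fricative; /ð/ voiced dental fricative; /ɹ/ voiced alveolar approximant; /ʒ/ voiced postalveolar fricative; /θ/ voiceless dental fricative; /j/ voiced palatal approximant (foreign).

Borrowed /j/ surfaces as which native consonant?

/ɹ/ is closest: same manner (approximant), place distance 2 (palatal→alveolar), same voicing; total 2. Next closest is /g/ at distance 5.

ɹ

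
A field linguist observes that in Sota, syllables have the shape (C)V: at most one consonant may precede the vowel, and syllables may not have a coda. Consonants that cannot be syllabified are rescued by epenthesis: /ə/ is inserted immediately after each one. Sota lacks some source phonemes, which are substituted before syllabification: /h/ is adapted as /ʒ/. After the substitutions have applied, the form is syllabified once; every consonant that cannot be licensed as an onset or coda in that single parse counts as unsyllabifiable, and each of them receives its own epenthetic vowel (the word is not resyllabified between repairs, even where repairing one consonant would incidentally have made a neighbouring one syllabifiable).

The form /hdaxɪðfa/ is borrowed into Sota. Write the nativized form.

Substitution: /h/ → /ʒ/, giving /ʒdaxɪðfa/.
Under (C)V, the unsyllabifiable consonants are /ʒ/, /ð/ (no codas are permitted; onsets are limited to one consonant).
Inserting the epenthetic vowel yields /ʒ/ → /ʒə/, /ð/ → /ðə/.

ʒədaxɪðəfa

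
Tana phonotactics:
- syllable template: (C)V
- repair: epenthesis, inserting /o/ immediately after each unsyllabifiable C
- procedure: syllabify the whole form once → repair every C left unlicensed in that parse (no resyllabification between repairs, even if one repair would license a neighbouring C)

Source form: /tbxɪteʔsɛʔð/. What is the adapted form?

toboxɪteʔosɛʔoðo

Syllabifying with onset maximization leaves /t/, /b/, /ʔ/, /ʔ/, /ð/ stranded (no codas are permitted; onsets are limited to one consonant).
Each unlicensed consonant becomes the onset of a new syllable: /t/ → /to/, /b/ → /bo/, /ʔ/ → /ʔo/, /ʔ/ → /ʔo/, /ð/ → /ðo/.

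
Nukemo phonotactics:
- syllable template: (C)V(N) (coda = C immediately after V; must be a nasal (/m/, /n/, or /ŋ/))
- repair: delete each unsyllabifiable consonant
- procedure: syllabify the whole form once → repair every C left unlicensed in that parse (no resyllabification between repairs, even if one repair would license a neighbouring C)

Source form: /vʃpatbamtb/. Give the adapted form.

Under (C)V(N), the unsyllabifiable consonants are /v/, /ʃ/, /t/, /t/, /b/ (only a nasal (/m/, /n/, or /ŋ/) is licensed in coda position; onsets are limited to one consonant).
Deletion applies to /v/, /ʃ/, /t/, /t/, /b/.

pabam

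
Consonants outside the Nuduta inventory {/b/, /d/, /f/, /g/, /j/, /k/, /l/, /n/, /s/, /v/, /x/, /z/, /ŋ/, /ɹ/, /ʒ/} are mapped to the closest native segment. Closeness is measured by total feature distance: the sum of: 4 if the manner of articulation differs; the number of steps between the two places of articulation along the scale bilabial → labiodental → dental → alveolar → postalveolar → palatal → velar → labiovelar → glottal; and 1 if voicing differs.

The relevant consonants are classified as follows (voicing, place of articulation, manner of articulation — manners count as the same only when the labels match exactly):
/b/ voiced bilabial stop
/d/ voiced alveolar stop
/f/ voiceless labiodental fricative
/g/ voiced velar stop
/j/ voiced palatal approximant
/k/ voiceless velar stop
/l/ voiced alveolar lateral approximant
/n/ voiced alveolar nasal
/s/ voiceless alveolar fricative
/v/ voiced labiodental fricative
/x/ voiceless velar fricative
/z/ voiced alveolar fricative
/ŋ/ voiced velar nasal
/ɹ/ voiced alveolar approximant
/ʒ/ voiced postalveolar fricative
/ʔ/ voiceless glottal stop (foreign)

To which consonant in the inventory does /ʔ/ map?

k

/k/ is closest: same manner (stop), place distance 2 (glottal→velar), same voicing; total 2. Next closest is /g/ at distance 3.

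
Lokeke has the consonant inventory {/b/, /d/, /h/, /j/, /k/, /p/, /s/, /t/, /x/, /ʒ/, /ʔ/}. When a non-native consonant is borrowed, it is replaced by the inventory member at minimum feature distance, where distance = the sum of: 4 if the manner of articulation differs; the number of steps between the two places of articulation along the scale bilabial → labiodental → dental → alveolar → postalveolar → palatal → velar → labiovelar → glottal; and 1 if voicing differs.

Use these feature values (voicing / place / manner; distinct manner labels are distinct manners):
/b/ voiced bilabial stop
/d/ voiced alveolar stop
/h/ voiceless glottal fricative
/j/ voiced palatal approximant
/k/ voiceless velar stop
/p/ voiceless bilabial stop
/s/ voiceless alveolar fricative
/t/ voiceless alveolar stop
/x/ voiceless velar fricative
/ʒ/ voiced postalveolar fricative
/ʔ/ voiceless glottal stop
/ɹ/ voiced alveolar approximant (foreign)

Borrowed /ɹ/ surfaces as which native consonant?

j

/j/ is closest: same manner (approximant), place distance 2 (alveolar→palatal), same voicing; total 2. Next closest is /d/ at distance 4.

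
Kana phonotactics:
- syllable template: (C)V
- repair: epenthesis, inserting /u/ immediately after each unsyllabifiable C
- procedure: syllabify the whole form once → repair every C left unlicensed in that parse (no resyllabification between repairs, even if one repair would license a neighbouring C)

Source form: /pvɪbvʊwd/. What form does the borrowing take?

puvɪbuvʊwudu

Syllabifying with onset maximization leaves /p/, /b/, /w/, /d/ stranded (no codas are permitted; onsets are limited to one consonant).
Epenthesis after each stranded consonant: /p/ → /pu/, /b/ → /bu/, /w/ → /wu/, /d/ → /du/.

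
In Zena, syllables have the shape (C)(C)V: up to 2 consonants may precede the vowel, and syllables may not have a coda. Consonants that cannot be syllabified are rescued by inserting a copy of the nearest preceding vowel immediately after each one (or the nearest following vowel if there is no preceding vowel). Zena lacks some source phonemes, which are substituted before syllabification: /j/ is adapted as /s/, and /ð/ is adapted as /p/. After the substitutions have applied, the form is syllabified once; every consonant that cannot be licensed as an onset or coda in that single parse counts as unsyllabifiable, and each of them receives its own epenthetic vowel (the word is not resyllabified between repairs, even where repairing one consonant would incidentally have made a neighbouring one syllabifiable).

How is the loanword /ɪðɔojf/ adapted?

ɪpɔosofo

Substitution: /ð/ → /p/, /j/ → /s/, giving /ɪpɔosf/.
Syllabifying with onset maximization leaves /s/, /f/ stranded (no codas are permitted; onsets may contain at most 2 consonants).
Each unlicensed consonant becomes the onset of a new syllable: /s/ → /so/, /f/ → /fo/.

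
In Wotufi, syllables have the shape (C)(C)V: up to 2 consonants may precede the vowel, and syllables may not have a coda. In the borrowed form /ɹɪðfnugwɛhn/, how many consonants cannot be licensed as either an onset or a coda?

The consonants /ð/, /h/, /n/ cannot be parsed into a legal (C)(C)V syllable (no codas are permitted; onsets may contain at most 2 consonants).

3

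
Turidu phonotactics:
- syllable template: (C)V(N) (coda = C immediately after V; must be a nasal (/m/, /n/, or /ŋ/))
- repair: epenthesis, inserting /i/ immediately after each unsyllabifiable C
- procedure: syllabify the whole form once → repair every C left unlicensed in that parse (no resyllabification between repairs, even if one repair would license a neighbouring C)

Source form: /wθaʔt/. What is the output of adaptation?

Under (C)V(N), the unsyllabifiable consonants are /w/, /ʔ/, /t/ (only a nasal (/m/, /n/, or /ŋ/) is licensed in coda position; onsets are limited to one consonant).
Inserting the epenthetic vowel yields /w/ → /wi/, /ʔ/ → /ʔi/, /t/ → /ti/.

wiθaʔiti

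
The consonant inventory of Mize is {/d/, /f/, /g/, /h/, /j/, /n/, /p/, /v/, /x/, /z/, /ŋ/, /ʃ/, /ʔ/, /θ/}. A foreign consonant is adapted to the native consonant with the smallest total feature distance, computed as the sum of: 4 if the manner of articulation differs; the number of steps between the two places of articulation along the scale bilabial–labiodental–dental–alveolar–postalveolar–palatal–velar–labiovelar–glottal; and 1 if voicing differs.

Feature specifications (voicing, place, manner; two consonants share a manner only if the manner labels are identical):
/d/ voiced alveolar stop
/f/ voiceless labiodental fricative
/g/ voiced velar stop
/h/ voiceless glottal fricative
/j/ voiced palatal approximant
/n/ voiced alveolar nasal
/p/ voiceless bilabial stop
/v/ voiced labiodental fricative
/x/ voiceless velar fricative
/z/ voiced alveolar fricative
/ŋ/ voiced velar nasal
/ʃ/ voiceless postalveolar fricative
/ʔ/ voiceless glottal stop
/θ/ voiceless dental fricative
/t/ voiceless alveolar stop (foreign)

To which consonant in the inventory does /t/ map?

d

/d/ is closest: same manner (stop), place distance 0 (alveolar→alveolar), voicing differs (+1); total 1. Next closest is /p/ at distance 3.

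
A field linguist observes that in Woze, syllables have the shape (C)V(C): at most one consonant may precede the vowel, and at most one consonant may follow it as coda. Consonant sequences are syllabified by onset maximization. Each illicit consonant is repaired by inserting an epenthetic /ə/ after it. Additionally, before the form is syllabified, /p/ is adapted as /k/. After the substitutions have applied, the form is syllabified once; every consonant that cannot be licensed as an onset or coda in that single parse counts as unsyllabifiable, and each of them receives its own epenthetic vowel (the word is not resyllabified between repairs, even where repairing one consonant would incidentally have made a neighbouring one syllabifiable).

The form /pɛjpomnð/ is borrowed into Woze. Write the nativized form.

kɛjkomnəðə

Substitution: /p/ → /k/, giving /kɛjkomnð/.
Syllabifying with onset maximization leaves /n/, /ð/ stranded (at most one coda consonant is licensed; onsets are limited to one consonant).
Epenthesis after each stranded consonant: /n/ → /nə/, /ð/ → /ðə/.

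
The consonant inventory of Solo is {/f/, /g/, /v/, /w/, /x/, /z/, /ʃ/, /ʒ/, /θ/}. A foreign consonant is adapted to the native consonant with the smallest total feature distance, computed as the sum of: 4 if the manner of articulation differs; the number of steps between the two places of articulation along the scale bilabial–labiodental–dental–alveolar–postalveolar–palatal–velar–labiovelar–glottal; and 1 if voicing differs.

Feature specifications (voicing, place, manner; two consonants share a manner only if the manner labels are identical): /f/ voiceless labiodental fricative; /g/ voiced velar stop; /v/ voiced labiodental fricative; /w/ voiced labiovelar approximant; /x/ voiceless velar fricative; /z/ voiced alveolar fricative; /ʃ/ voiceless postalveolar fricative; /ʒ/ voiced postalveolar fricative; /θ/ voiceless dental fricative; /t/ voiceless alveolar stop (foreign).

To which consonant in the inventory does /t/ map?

/g/ is closest: same manner (stop), place distance 3 (alveolar→velar), voicing differs (+1); total 4. Next closest is /z/ at distance 5.

g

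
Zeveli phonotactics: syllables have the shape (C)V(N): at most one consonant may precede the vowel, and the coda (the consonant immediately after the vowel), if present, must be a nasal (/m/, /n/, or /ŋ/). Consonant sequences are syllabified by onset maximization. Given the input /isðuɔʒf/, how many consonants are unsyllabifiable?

The consonants /s/, /ʒ/, /f/ cannot be parsed into a legal (C)V(N) syllable (only a nasal (/m/, /n/, or /ŋ/) is licensed in coda position; onsets are limited to one consonant).

3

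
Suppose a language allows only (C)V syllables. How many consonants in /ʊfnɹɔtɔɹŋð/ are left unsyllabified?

Under (C)V, the unsyllabifiable consonants are /f/, /n/, /ɹ/, /ŋ/, /ð/ (no codas are permitted; onsets are limited to one consonant).

5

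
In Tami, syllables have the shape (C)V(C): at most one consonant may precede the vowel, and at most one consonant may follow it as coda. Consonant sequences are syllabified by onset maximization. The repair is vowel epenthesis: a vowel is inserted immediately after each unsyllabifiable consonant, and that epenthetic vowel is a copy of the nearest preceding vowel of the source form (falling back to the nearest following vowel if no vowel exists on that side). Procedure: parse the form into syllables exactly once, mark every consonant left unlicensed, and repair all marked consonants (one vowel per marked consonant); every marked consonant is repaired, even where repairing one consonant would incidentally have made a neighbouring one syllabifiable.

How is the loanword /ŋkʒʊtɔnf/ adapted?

ŋʊkʊʒʊtɔnfɔ

The consonants /ŋ/, /k/, /f/ cannot be parsed into a legal (C)V(C) syllable (at most one coda consonant is licensed; onsets are limited to one consonant).
Inserting the epenthetic vowel yields /ŋ/ → /ŋʊ/, /k/ → /kʊ/, /f/ → /fɔ/.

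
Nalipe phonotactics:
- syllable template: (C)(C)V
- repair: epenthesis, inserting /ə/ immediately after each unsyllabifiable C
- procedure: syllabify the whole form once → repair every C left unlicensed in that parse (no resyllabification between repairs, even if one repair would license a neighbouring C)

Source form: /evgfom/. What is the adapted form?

evəgfomə

Under (C)(C)V, the unsyllabifiable consonants are /v/, /m/ (no codas are permitted; onsets may contain at most 2 consonants).
Each unlicensed consonant becomes the onset of a new syllable: /v/ → /və/, /m/ → /mə/.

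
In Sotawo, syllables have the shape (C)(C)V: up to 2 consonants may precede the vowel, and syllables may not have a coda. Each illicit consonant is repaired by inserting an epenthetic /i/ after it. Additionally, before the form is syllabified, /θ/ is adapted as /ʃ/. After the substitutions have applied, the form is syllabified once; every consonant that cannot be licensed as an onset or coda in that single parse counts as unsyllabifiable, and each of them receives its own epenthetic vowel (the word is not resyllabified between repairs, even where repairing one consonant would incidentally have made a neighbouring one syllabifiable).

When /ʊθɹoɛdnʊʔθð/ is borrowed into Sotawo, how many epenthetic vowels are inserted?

3

After substitution the input is /ʊʃɹoɛdnʊʔʃð/.
The unsyllabifiable consonants are /ʔ/, /ʃ/, /ð/; each receives one epenthetic vowel.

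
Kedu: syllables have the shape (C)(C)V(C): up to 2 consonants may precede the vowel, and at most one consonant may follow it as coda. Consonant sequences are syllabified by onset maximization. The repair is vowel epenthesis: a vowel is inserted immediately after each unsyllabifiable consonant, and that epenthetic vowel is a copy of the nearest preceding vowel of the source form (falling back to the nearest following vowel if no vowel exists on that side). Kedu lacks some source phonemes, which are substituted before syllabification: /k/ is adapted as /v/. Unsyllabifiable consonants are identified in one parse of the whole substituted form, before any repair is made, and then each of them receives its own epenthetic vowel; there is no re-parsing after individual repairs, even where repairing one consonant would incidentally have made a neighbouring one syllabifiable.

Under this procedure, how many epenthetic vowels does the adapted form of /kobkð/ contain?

2

After substitution the input is /vobvð/.
The unsyllabifiable consonants are /v/, /ð/; each receives one epenthetic vowel.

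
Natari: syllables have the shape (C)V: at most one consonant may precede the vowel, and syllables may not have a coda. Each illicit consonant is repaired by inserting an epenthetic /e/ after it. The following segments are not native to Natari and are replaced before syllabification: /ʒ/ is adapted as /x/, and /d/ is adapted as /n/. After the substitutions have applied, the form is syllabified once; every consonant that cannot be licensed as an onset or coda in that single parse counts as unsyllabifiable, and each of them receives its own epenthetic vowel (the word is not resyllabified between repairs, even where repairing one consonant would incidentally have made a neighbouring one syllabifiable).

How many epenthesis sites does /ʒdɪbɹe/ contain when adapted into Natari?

After substitution the input is /xnɪbɹe/.
The unsyllabifiable consonants are /x/, /b/; each receives one epenthetic vowel.

2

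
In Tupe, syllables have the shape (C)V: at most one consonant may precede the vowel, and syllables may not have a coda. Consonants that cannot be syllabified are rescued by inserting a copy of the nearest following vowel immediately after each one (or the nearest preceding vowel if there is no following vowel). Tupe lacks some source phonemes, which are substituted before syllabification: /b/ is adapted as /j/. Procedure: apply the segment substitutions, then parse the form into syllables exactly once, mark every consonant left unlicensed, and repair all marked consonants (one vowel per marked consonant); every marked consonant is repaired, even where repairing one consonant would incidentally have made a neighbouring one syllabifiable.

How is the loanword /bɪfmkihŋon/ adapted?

jɪfimikihoŋono

Substitution: /b/ → /j/, giving /jɪfmkihŋon/.
Syllabifying with onset maximization leaves /f/, /m/, /h/, /n/ stranded (no codas are permitted; onsets are limited to one consonant).
Inserting the epenthetic vowel yields /f/ → /fi/, /m/ → /mi/, /h/ → /ho/, /n/ → /no/.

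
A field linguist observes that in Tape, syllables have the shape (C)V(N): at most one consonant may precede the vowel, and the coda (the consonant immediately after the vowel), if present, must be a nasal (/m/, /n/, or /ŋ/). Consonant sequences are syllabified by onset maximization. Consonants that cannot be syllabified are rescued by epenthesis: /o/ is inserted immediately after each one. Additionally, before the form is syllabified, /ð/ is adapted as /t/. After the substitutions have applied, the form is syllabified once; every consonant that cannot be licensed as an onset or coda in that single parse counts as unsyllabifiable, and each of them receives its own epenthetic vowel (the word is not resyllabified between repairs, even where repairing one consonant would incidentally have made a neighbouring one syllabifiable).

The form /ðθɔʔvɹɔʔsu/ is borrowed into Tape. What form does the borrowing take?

Substitution: /ð/ → /t/, giving /tθɔʔvɹɔʔsu/.
Syllabifying with onset maximization leaves /t/, /ʔ/, /v/, /ʔ/ stranded (only a nasal (/m/, /n/, or /ŋ/) is licensed in coda position; onsets are limited to one consonant).
Epenthesis after each stranded consonant: /t/ → /to/, /ʔ/ → /ʔo/, /v/ → /vo/, /ʔ/ → /ʔo/.

toθɔʔovoɹɔʔosu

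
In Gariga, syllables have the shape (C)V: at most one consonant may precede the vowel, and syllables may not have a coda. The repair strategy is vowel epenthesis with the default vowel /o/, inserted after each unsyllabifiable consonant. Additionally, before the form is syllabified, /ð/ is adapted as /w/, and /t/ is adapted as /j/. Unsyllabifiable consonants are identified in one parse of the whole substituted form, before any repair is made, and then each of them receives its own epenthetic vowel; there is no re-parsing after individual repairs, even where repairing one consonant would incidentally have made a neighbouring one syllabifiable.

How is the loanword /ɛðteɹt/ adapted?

ɛwojeɹojo

Substitution: /ð/ → /w/, /t/ → /j/, giving /ɛwjeɹj/.
Under (C)V, the unsyllabifiable consonants are /w/, /ɹ/, /j/ (no codas are permitted; onsets are limited to one consonant).
Epenthesis after each stranded consonant: /w/ → /wo/, /ɹ/ → /ɹo/, /j/ → /jo/.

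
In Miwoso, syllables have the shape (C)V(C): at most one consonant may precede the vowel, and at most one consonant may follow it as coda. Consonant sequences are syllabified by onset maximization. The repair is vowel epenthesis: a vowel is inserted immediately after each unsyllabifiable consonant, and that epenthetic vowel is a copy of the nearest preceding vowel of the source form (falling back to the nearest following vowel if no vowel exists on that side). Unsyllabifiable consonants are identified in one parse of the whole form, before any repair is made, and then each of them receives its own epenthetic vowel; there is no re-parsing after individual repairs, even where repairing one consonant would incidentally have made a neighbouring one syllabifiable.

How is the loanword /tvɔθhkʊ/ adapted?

Under (C)V(C), the unsyllabifiable consonants are /t/, /h/ (at most one coda consonant is licensed; onsets are limited to one consonant).
Each unlicensed consonant becomes the onset of a new syllable: /t/ → /tɔ/, /h/ → /hɔ/.

tɔvɔθhɔkʊ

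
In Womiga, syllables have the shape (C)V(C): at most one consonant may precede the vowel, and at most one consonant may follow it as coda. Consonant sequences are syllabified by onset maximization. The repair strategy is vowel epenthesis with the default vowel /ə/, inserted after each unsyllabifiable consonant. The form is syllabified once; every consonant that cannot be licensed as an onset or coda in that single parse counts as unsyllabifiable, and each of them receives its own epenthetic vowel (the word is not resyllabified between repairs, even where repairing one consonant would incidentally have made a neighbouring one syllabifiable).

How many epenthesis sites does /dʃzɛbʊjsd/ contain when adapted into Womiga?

4

The unsyllabifiable consonants are /d/, /ʃ/, /s/, /d/; each receives one epenthetic vowel.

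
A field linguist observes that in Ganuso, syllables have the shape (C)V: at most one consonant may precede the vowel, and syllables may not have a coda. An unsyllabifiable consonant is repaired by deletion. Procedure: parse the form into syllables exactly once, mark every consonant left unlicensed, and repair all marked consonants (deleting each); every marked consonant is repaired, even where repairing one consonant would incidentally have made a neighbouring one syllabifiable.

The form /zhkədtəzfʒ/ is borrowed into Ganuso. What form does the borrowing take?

Syllabifying with onset maximization leaves /z/, /h/, /d/, /z/, /f/, /ʒ/ stranded (no codas are permitted; onsets are limited to one consonant).
Deletion applies to /z/, /h/, /d/, /z/, /f/, /ʒ/.

kətə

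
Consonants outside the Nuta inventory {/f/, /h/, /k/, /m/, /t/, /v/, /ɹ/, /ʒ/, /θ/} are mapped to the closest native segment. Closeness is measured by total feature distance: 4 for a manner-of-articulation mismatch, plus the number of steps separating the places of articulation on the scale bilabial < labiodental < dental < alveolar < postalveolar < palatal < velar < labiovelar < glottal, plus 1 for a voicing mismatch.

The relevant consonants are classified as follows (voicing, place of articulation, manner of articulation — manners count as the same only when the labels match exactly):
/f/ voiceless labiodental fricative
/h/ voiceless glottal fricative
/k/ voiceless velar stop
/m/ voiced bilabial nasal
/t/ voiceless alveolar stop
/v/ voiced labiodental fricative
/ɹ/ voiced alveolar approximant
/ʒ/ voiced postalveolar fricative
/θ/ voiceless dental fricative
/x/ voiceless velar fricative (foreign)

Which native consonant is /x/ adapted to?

h

/h/ is closest: same manner (fricative), place distance 2 (velar→glottal), same voicing; total 2. Next closest is /ʒ/ at distance 3.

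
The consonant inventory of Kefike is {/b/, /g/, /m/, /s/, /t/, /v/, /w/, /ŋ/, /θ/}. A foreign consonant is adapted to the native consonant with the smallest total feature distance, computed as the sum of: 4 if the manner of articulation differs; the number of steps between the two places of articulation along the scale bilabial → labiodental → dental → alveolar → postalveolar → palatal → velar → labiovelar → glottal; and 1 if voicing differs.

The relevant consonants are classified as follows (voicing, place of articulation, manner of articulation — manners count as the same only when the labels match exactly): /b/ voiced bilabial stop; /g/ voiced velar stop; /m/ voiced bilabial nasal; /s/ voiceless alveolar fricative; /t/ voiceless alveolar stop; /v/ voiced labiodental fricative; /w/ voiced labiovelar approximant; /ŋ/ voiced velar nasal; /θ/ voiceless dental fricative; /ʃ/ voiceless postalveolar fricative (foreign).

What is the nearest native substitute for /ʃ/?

/s/ is closest: same manner (fricative), place distance 1 (postalveolar→alveolar), same voicing; total 1. Next closest is /θ/ at distance 2.

s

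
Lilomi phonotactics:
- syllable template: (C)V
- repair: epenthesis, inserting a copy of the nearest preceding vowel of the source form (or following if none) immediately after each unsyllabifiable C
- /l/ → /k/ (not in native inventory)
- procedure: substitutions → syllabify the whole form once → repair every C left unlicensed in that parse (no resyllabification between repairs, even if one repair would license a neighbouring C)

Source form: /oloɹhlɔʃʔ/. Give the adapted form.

okoɹohokɔʃɔʔɔ

Substitution: /l/ → /k/, giving /okoɹhkɔʃʔ/.
Syllabifying with onset maximization leaves /ɹ/, /h/, /ʃ/, /ʔ/ stranded (no codas are permitted; onsets are limited to one consonant).
Each unlicensed consonant becomes the onset of a new syllable: /ɹ/ → /ɹo/, /h/ → /ho/, /ʃ/ → /ʃɔ/, /ʔ/ → /ʔɔ/.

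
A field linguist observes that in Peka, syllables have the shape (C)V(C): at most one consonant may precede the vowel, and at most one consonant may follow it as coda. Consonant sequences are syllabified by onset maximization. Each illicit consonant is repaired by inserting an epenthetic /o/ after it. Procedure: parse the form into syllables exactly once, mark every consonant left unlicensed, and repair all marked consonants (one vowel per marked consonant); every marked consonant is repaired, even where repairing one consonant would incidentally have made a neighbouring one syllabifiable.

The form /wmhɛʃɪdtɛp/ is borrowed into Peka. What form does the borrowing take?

Syllabifying with onset maximization leaves /w/, /m/ stranded (at most one coda consonant is licensed; onsets are limited to one consonant).
Each unlicensed consonant becomes the onset of a new syllable: /w/ → /wo/, /m/ → /mo/.

womohɛʃɪdtɛp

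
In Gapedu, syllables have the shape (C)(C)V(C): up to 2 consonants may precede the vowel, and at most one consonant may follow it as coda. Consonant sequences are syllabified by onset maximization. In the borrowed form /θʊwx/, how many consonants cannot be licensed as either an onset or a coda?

1

Under (C)(C)V(C), the unsyllabifiable consonants are /x/ (at most one coda consonant is licensed; onsets may contain at most 2 consonants).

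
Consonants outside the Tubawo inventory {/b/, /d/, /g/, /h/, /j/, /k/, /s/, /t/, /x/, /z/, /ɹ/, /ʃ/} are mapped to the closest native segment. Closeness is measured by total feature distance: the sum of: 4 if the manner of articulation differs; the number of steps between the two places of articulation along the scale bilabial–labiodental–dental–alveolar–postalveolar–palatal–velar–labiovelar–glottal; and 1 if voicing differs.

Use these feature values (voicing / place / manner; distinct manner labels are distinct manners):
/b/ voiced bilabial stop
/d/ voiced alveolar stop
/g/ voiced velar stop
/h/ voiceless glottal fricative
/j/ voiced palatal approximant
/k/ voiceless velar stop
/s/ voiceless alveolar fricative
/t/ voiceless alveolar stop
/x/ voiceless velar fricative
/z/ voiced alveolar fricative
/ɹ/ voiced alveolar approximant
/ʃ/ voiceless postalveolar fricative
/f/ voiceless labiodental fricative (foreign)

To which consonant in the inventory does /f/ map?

s

/s/ is closest: same manner (fricative), place distance 2 (labiodental→alveolar), same voicing; total 2. Next closest is /z/ at distance 3.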